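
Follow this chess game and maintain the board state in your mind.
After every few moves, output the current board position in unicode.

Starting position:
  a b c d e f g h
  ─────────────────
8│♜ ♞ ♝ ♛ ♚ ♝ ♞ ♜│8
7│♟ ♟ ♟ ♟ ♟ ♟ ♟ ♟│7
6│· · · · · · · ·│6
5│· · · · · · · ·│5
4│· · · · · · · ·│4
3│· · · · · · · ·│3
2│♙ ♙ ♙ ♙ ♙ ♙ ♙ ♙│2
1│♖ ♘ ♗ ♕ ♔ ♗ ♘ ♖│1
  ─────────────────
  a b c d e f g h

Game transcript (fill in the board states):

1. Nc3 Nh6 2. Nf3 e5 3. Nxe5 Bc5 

  a b c d e f g h
  ─────────────────
8│♜ ♞ ♝ ♛ ♚ · · ♜│8
7│♟ ♟ ♟ ♟ · ♟ ♟ ♟│7
6│· · · · · · · ♞│6
5│· · ♝ · ♘ · · ·│5
4│· · · · · · · ·│4
3│· · ♘ · · · · ·│3
2│♙ ♙ ♙ ♙ ♙ ♙ ♙ ♙│2
1│♖ · ♗ ♕ ♔ ♗ · ♖│1
  ─────────────────
  a b c d e f g h

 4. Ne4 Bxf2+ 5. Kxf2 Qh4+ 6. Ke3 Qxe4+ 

  a b c d e f g h
  ─────────────────
8│♜ ♞ ♝ · ♚ · · ♜│8
7│♟ ♟ ♟ ♟ · ♟ ♟ ♟│7
6│· · · · · · · ♞│6
5│· · · · ♘ · · ·│5
4│· · · · ♛ · · ·│4
3│· · · · ♔ · · ·│3
2│♙ ♙ ♙ ♙ ♙ · ♙ ♙│2
1│♖ · ♗ ♕ · ♗ · ♖│1
  ─────────────────
  a b c d e f g h

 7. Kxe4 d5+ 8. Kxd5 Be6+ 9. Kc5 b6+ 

  a b c d e f g h
  ─────────────────
8│♜ ♞ · · ♚ · · ♜│8
7│♟ · ♟ · · ♟ ♟ ♟│7
6│· ♟ · · ♝ · · ♞│6
5│· · ♔ · ♘ · · ·│5
4│· · · · · · · ·│4
3│· · · · · · · ·│3
2│♙ ♙ ♙ ♙ ♙ · ♙ ♙│2
1│♖ · ♗ ♕ · ♗ · ♖│1
  ─────────────────
  a b c d e f g h

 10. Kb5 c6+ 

  a b c d e f g h
  ─────────────────
8│♜ ♞ · · ♚ · · ♜│8
7│♟ · · · · ♟ ♟ ♟│7
6│· ♟ ♟ · ♝ · · ♞│6
5│· ♔ · · ♘ · · ·│5
4│· · · · · · · ·│4
3│· · · · · · · ·│3
2│♙ ♙ ♙ ♙ ♙ · ♙ ♙│2
1│♖ · ♗ ♕ · ♗ · ♖│1
  ─────────────────
  a b c d e f g h


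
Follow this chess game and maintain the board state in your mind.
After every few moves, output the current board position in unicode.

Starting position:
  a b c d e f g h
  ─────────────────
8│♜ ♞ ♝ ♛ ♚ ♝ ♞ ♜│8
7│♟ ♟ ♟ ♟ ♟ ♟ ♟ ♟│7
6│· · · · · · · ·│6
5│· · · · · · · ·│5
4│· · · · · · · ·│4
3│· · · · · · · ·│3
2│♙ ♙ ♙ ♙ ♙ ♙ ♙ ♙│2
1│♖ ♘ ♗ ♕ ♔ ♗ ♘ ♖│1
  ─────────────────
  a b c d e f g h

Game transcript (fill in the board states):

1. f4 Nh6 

  a b c d e f g h
  ─────────────────
8│♜ ♞ ♝ ♛ ♚ ♝ · ♜│8
7│♟ ♟ ♟ ♟ ♟ ♟ ♟ ♟│7
6│· · · · · · · ♞│6
5│· · · · · · · ·│5
4│· · · · · ♙ · ·│4
3│· · · · · · · ·│3
2│♙ ♙ ♙ ♙ ♙ · ♙ ♙│2
1│♖ ♘ ♗ ♕ ♔ ♗ ♘ ♖│1
  ─────────────────
  a b c d e f g h

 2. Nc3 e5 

  a b c d e f g h
  ─────────────────
8│♜ ♞ ♝ ♛ ♚ ♝ · ♜│8
7│♟ ♟ ♟ ♟ · ♟ ♟ ♟│7
6│· · · · · · · ♞│6
5│· · · · ♟ · · ·│5
4│· · · · · ♙ · ·│4
3│· · ♘ · · · · ·│3
2│♙ ♙ ♙ ♙ ♙ · ♙ ♙│2
1│♖ · ♗ ♕ ♔ ♗ ♘ ♖│1
  ─────────────────
  a b c d e f g h

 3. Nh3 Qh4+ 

  a b c d e f g h
  ─────────────────
8│♜ ♞ ♝ · ♚ ♝ · ♜│8
7│♟ ♟ ♟ ♟ · ♟ ♟ ♟│7
6│· · · · · · · ♞│6
5│· · · · ♟ · · ·│5
4│· · · · · ♙ · ♛│4
3│· · ♘ · · · · ♘│3
2│♙ ♙ ♙ ♙ ♙ · ♙ ♙│2
1│♖ · ♗ ♕ ♔ ♗ · ♖│1
  ─────────────────
  a b c d e f g h

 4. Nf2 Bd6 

  a b c d e f g h
  ─────────────────
8│♜ ♞ ♝ · ♚ · · ♜│8
7│♟ ♟ ♟ ♟ · ♟ ♟ ♟│7
6│· · · ♝ · · · ♞│6
5│· · · · ♟ · · ·│5
4│· · · · · ♙ · ♛│4
3│· · ♘ · · · · ·│3
2│♙ ♙ ♙ ♙ ♙ ♘ ♙ ♙│2
1│♖ · ♗ ♕ ♔ ♗ · ♖│1
  ─────────────────
  a b c d e f g h

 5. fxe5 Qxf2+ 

  a b c d e f g h
  ─────────────────
8│♜ ♞ ♝ · ♚ · · ♜│8
7│♟ ♟ ♟ ♟ · ♟ ♟ ♟│7
6│· · · ♝ · · · ♞│6
5│· · · · ♙ · · ·│5
4│· · · · · · · ·│4
3│· · ♘ · · · · ·│3
2│♙ ♙ ♙ ♙ ♙ ♛ ♙ ♙│2
1│♖ · ♗ ♕ ♔ ♗ · ♖│1
  ─────────────────
  a b c d e f g h



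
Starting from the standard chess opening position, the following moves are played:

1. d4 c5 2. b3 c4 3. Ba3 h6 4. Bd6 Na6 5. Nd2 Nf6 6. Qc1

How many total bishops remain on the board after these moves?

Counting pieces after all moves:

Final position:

  a b c d e f g h
  ─────────────────
8│♜ · ♝ ♛ ♚ ♝ · ♜│8
7│♟ ♟ · ♟ ♟ ♟ ♟ ·│7
6│♞ · · ♗ · ♞ · ♟│6
5│· · · · · · · ·│5
4│· · ♟ ♙ · · · ·│4
3│· ♙ · · · · · ·│3
2│♙ · ♙ ♘ ♙ ♙ ♙ ♙│2
1│♖ · ♕ · ♔ ♗ ♘ ♖│1
  ─────────────────
  a b c d e f g h


4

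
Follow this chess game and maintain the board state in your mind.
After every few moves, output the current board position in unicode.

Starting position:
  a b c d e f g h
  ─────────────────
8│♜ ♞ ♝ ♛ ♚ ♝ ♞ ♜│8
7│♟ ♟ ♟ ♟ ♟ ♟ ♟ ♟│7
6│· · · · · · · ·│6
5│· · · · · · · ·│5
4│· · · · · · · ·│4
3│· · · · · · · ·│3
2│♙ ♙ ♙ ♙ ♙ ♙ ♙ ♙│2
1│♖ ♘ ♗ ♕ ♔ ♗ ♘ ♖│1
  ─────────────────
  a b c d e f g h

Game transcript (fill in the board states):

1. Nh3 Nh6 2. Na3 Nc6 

  a b c d e f g h
  ─────────────────
8│♜ · ♝ ♛ ♚ ♝ · ♜│8
7│♟ ♟ ♟ ♟ ♟ ♟ ♟ ♟│7
6│· · ♞ · · · · ♞│6
5│· · · · · · · ·│5
4│· · · · · · · ·│4
3│♘ · · · · · · ♘│3
2│♙ ♙ ♙ ♙ ♙ ♙ ♙ ♙│2
1│♖ · ♗ ♕ ♔ ♗ · ♖│1
  ─────────────────
  a b c d e f g h

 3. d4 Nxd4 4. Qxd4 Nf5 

  a b c d e f g h
  ─────────────────
8│♜ · ♝ ♛ ♚ ♝ · ♜│8
7│♟ ♟ ♟ ♟ ♟ ♟ ♟ ♟│7
6│· · · · · · · ·│6
5│· · · · · ♞ · ·│5
4│· · · ♕ · · · ·│4
3│♘ · · · · · · ♘│3
2│♙ ♙ ♙ · ♙ ♙ ♙ ♙│2
1│♖ · ♗ · ♔ ♗ · ♖│1
  ─────────────────
  a b c d e f g h

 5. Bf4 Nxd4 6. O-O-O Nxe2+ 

  a b c d e f g h
  ─────────────────
8│♜ · ♝ ♛ ♚ ♝ · ♜│8
7│♟ ♟ ♟ ♟ ♟ ♟ ♟ ♟│7
6│· · · · · · · ·│6
5│· · · · · · · ·│5
4│· · · · · ♗ · ·│4
3│♘ · · · · · · ♘│3
2│♙ ♙ ♙ · ♞ ♙ ♙ ♙│2
1│· · ♔ ♖ · ♗ · ♖│1
  ─────────────────
  a b c d e f g h

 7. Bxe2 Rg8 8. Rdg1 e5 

  a b c d e f g h
  ─────────────────
8│♜ · ♝ ♛ ♚ ♝ ♜ ·│8
7│♟ ♟ ♟ ♟ · ♟ ♟ ♟│7
6│· · · · · · · ·│6
5│· · · · ♟ · · ·│5
4│· · · · · ♗ · ·│4
3│♘ · · · · · · ♘│3
2│♙ ♙ ♙ · ♗ ♙ ♙ ♙│2
1│· · ♔ · · · ♖ ♖│1
  ─────────────────
  a b c d e f g h

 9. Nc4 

  a b c d e f g h
  ─────────────────
8│♜ · ♝ ♛ ♚ ♝ ♜ ·│8
7│♟ ♟ ♟ ♟ · ♟ ♟ ♟│7
6│· · · · · · · ·│6
5│· · · · ♟ · · ·│5
4│· · ♘ · · ♗ · ·│4
3│· · · · · · · ♘│3
2│♙ ♙ ♙ · ♗ ♙ ♙ ♙│2
1│· · ♔ · · · ♖ ♖│1
  ─────────────────
  a b c d e f g h


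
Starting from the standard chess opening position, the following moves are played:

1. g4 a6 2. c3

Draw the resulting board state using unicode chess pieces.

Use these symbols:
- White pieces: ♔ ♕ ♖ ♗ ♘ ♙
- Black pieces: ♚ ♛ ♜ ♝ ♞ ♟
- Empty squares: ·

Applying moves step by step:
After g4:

♜ ♞ ♝ ♛ ♚ ♝ ♞ ♜
♟ ♟ ♟ ♟ ♟ ♟ ♟ ♟
· · · · · · · ·
· · · · · · · ·
· · · · · · ♙ ·
· · · · · · · ·
♙ ♙ ♙ ♙ ♙ ♙ · ♙
♖ ♘ ♗ ♕ ♔ ♗ ♘ ♖


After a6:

♜ ♞ ♝ ♛ ♚ ♝ ♞ ♜
· ♟ ♟ ♟ ♟ ♟ ♟ ♟
♟ · · · · · · ·
· · · · · · · ·
· · · · · · ♙ ·
· · · · · · · ·
♙ ♙ ♙ ♙ ♙ ♙ · ♙
♖ ♘ ♗ ♕ ♔ ♗ ♘ ♖


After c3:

♜ ♞ ♝ ♛ ♚ ♝ ♞ ♜
· ♟ ♟ ♟ ♟ ♟ ♟ ♟
♟ · · · · · · ·
· · · · · · · ·
· · · · · · ♙ ·
· · ♙ · · · · ·
♙ ♙ · ♙ ♙ ♙ · ♙
♖ ♘ ♗ ♕ ♔ ♗ ♘ ♖



  a b c d e f g h
  ─────────────────
8│♜ ♞ ♝ ♛ ♚ ♝ ♞ ♜│8
7│· ♟ ♟ ♟ ♟ ♟ ♟ ♟│7
6│♟ · · · · · · ·│6
5│· · · · · · · ·│5
4│· · · · · · ♙ ·│4
3│· · ♙ · · · · ·│3
2│♙ ♙ · ♙ ♙ ♙ · ♙│2
1│♖ ♘ ♗ ♕ ♔ ♗ ♘ ♖│1
  ─────────────────
  a b c d e f g h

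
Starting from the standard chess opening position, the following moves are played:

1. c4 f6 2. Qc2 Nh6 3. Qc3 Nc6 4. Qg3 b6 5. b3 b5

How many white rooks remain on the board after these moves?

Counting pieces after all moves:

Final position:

  a b c d e f g h
  ─────────────────
8│♜ · ♝ ♛ ♚ ♝ · ♜│8
7│♟ · ♟ ♟ ♟ · ♟ ♟│7
6│· · ♞ · · ♟ · ♞│6
5│· ♟ · · · · · ·│5
4│· · ♙ · · · · ·│4
3│· ♙ · · · · ♕ ·│3
2│♙ · · ♙ ♙ ♙ ♙ ♙│2
1│♖ ♘ ♗ · ♔ ♗ ♘ ♖│1
  ─────────────────
  a b c d e f g h


2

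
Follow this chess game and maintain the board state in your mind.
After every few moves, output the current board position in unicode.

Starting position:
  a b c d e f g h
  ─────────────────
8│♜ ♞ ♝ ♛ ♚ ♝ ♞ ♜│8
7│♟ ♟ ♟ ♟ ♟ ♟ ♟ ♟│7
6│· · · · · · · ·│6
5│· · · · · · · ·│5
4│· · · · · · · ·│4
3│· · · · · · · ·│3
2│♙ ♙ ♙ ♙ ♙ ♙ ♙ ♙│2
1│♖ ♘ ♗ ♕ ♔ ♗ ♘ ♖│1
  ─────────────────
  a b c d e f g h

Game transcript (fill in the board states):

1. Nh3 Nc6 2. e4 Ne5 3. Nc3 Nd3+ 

  a b c d e f g h
  ─────────────────
8│♜ · ♝ ♛ ♚ ♝ ♞ ♜│8
7│♟ ♟ ♟ ♟ ♟ ♟ ♟ ♟│7
6│· · · · · · · ·│6
5│· · · · · · · ·│5
4│· · · · ♙ · · ·│4
3│· · ♘ ♞ · · · ♘│3
2│♙ ♙ ♙ ♙ · ♙ ♙ ♙│2
1│♖ · ♗ ♕ ♔ ♗ · ♖│1
  ─────────────────
  a b c d e f g h

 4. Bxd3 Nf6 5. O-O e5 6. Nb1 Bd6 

  a b c d e f g h
  ─────────────────
8│♜ · ♝ ♛ ♚ · · ♜│8
7│♟ ♟ ♟ ♟ · ♟ ♟ ♟│7
6│· · · ♝ · ♞ · ·│6
5│· · · · ♟ · · ·│5
4│· · · · ♙ · · ·│4
3│· · · ♗ · · · ♘│3
2│♙ ♙ ♙ ♙ · ♙ ♙ ♙│2
1│♖ ♘ ♗ ♕ · ♖ ♔ ·│1
  ─────────────────
  a b c d e f g h

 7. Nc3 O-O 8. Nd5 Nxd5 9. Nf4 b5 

  a b c d e f g h
  ─────────────────
8│♜ · ♝ ♛ · ♜ ♚ ·│8
7│♟ · ♟ ♟ · ♟ ♟ ♟│7
6│· · · ♝ · · · ·│6
5│· ♟ · ♞ ♟ · · ·│5
4│· · · · ♙ ♘ · ·│4
3│· · · ♗ · · · ·│3
2│♙ ♙ ♙ ♙ · ♙ ♙ ♙│2
1│♖ · ♗ ♕ · ♖ ♔ ·│1
  ─────────────────
  a b c d e f g h

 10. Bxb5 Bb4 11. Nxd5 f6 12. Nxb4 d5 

  a b c d e f g h
  ─────────────────
8│♜ · ♝ ♛ · ♜ ♚ ·│8
7│♟ · ♟ · · · ♟ ♟│7
6│· · · · · ♟ · ·│6
5│· ♗ · ♟ ♟ · · ·│5
4│· ♘ · · ♙ · · ·│4
3│· · · · · · · ·│3
2│♙ ♙ ♙ ♙ · ♙ ♙ ♙│2
1│♖ · ♗ ♕ · ♖ ♔ ·│1
  ─────────────────
  a b c d e f g h

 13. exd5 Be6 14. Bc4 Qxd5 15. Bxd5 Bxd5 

  a b c d e f g h
  ─────────────────
8│♜ · · · · ♜ ♚ ·│8
7│♟ · ♟ · · · ♟ ♟│7
6│· · · · · ♟ · ·│6
5│· · · ♝ ♟ · · ·│5
4│· ♘ · · · · · ·│4
3│· · · · · · · ·│3
2│♙ ♙ ♙ ♙ · ♙ ♙ ♙│2
1│♖ · ♗ ♕ · ♖ ♔ ·│1
  ─────────────────
  a b c d e f g h



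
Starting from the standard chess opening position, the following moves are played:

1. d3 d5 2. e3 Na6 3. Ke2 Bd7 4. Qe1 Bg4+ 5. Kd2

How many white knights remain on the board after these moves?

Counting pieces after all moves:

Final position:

  a b c d e f g h
  ─────────────────
8│♜ · · ♛ ♚ ♝ ♞ ♜│8
7│♟ ♟ ♟ · ♟ ♟ ♟ ♟│7
6│♞ · · · · · · ·│6
5│· · · ♟ · · · ·│5
4│· · · · · · ♝ ·│4
3│· · · ♙ ♙ · · ·│3
2│♙ ♙ ♙ ♔ · ♙ ♙ ♙│2
1│♖ ♘ ♗ · ♕ ♗ ♘ ♖│1
  ─────────────────
  a b c d e f g h


2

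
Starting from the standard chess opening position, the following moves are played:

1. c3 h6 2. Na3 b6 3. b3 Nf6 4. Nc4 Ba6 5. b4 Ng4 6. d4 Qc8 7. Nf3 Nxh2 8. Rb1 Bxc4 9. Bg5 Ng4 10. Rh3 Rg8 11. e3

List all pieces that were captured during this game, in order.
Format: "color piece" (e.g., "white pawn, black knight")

Tracking captures:
  Nxh2: captured white pawn
  Bxc4: captured white knight

white pawn, white knight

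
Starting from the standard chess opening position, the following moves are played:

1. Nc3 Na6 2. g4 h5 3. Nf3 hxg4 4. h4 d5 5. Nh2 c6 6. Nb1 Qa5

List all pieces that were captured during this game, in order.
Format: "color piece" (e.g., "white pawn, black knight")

Tracking captures:
  hxg4: captured white pawn

white pawn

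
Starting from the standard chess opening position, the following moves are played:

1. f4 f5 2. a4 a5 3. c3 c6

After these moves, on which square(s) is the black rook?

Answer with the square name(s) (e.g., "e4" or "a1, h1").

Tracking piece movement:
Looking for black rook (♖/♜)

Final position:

  a b c d e f g h
  ─────────────────
8│♜ ♞ ♝ ♛ ♚ ♝ ♞ ♜│8
7│· ♟ · ♟ ♟ · ♟ ♟│7
6│· · ♟ · · · · ·│6
5│♟ · · · · ♟ · ·│5
4│♙ · · · · ♙ · ·│4
3│· · ♙ · · · · ·│3
2│· ♙ · ♙ ♙ · ♙ ♙│2
1│♖ ♘ ♗ ♕ ♔ ♗ ♘ ♖│1
  ─────────────────
  a b c d e f g h


a8, h8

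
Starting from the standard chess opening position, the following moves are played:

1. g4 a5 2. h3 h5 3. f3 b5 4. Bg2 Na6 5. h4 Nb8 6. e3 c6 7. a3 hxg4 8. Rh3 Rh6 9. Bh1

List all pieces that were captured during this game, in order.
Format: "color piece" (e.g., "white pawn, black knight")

Tracking captures:
  hxg4: captured white pawn

white pawn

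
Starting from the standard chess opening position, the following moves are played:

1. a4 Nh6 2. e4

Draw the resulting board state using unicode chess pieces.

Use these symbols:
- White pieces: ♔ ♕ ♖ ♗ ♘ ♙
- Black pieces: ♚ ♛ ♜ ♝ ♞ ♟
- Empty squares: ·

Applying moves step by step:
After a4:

♜ ♞ ♝ ♛ ♚ ♝ ♞ ♜
♟ ♟ ♟ ♟ ♟ ♟ ♟ ♟
· · · · · · · ·
· · · · · · · ·
♙ · · · · · · ·
· · · · · · · ·
· ♙ ♙ ♙ ♙ ♙ ♙ ♙
♖ ♘ ♗ ♕ ♔ ♗ ♘ ♖


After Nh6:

♜ ♞ ♝ ♛ ♚ ♝ · ♜
♟ ♟ ♟ ♟ ♟ ♟ ♟ ♟
· · · · · · · ♞
· · · · · · · ·
♙ · · · · · · ·
· · · · · · · ·
· ♙ ♙ ♙ ♙ ♙ ♙ ♙
♖ ♘ ♗ ♕ ♔ ♗ ♘ ♖


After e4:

♜ ♞ ♝ ♛ ♚ ♝ · ♜
♟ ♟ ♟ ♟ ♟ ♟ ♟ ♟
· · · · · · · ♞
· · · · · · · ·
♙ · · · ♙ · · ·
· · · · · · · ·
· ♙ ♙ ♙ · ♙ ♙ ♙
♖ ♘ ♗ ♕ ♔ ♗ ♘ ♖



  a b c d e f g h
  ─────────────────
8│♜ ♞ ♝ ♛ ♚ ♝ · ♜│8
7│♟ ♟ ♟ ♟ ♟ ♟ ♟ ♟│7
6│· · · · · · · ♞│6
5│· · · · · · · ·│5
4│♙ · · · ♙ · · ·│4
3│· · · · · · · ·│3
2│· ♙ ♙ ♙ · ♙ ♙ ♙│2
1│♖ ♘ ♗ ♕ ♔ ♗ ♘ ♖│1
  ─────────────────
  a b c d e f g h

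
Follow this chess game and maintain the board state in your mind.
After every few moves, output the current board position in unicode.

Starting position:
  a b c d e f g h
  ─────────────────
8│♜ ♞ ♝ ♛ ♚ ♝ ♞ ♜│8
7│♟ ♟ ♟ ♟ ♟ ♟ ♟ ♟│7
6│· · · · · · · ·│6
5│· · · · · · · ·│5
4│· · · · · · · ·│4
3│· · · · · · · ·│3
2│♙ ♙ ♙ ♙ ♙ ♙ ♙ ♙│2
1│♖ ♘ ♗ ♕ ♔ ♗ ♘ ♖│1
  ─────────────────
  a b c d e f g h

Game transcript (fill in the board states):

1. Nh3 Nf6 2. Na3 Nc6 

  a b c d e f g h
  ─────────────────
8│♜ · ♝ ♛ ♚ ♝ · ♜│8
7│♟ ♟ ♟ ♟ ♟ ♟ ♟ ♟│7
6│· · ♞ · · ♞ · ·│6
5│· · · · · · · ·│5
4│· · · · · · · ·│4
3│♘ · · · · · · ♘│3
2│♙ ♙ ♙ ♙ ♙ ♙ ♙ ♙│2
1│♖ · ♗ ♕ ♔ ♗ · ♖│1
  ─────────────────
  a b c d e f g h

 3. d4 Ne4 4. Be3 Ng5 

  a b c d e f g h
  ─────────────────
8│♜ · ♝ ♛ ♚ ♝ · ♜│8
7│♟ ♟ ♟ ♟ ♟ ♟ ♟ ♟│7
6│· · ♞ · · · · ·│6
5│· · · · · · ♞ ·│5
4│· · · ♙ · · · ·│4
3│♘ · · · ♗ · · ♘│3
2│♙ ♙ ♙ · ♙ ♙ ♙ ♙│2
1│♖ · · ♕ ♔ ♗ · ♖│1
  ─────────────────
  a b c d e f g h

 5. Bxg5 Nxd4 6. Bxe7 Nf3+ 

  a b c d e f g h
  ─────────────────
8│♜ · ♝ ♛ ♚ ♝ · ♜│8
7│♟ ♟ ♟ ♟ ♗ ♟ ♟ ♟│7
6│· · · · · · · ·│6
5│· · · · · · · ·│5
4│· · · · · · · ·│4
3│♘ · · · · ♞ · ♘│3
2│♙ ♙ ♙ · ♙ ♙ ♙ ♙│2
1│♖ · · ♕ ♔ ♗ · ♖│1
  ─────────────────
  a b c d e f g h

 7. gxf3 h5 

  a b c d e f g h
  ─────────────────
8│♜ · ♝ ♛ ♚ ♝ · ♜│8
7│♟ ♟ ♟ ♟ ♗ ♟ ♟ ·│7
6│· · · · · · · ·│6
5│· · · · · · · ♟│5
4│· · · · · · · ·│4
3│♘ · · · · ♙ · ♘│3
2│♙ ♙ ♙ · ♙ ♙ · ♙│2
1│♖ · · ♕ ♔ ♗ · ♖│1
  ─────────────────
  a b c d e f g h


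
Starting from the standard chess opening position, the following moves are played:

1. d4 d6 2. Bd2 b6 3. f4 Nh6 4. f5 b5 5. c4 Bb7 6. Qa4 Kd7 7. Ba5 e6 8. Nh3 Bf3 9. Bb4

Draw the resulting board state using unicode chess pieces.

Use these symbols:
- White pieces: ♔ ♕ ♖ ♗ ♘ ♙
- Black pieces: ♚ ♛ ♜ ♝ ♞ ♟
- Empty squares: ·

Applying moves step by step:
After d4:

♜ ♞ ♝ ♛ ♚ ♝ ♞ ♜
♟ ♟ ♟ ♟ ♟ ♟ ♟ ♟
· · · · · · · ·
· · · · · · · ·
· · · ♙ · · · ·
· · · · · · · ·
♙ ♙ ♙ · ♙ ♙ ♙ ♙
♖ ♘ ♗ ♕ ♔ ♗ ♘ ♖


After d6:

♜ ♞ ♝ ♛ ♚ ♝ ♞ ♜
♟ ♟ ♟ · ♟ ♟ ♟ ♟
· · · ♟ · · · ·
· · · · · · · ·
· · · ♙ · · · ·
· · · · · · · ·
♙ ♙ ♙ · ♙ ♙ ♙ ♙
♖ ♘ ♗ ♕ ♔ ♗ ♘ ♖


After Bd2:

♜ ♞ ♝ ♛ ♚ ♝ ♞ ♜
♟ ♟ ♟ · ♟ ♟ ♟ ♟
· · · ♟ · · · ·
· · · · · · · ·
· · · ♙ · · · ·
· · · · · · · ·
♙ ♙ ♙ ♗ ♙ ♙ ♙ ♙
♖ ♘ · ♕ ♔ ♗ ♘ ♖


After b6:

♜ ♞ ♝ ♛ ♚ ♝ ♞ ♜
♟ · ♟ · ♟ ♟ ♟ ♟
· ♟ · ♟ · · · ·
· · · · · · · ·
· · · ♙ · · · ·
· · · · · · · ·
♙ ♙ ♙ ♗ ♙ ♙ ♙ ♙
♖ ♘ · ♕ ♔ ♗ ♘ ♖


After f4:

♜ ♞ ♝ ♛ ♚ ♝ ♞ ♜
♟ · ♟ · ♟ ♟ ♟ ♟
· ♟ · ♟ · · · ·
· · · · · · · ·
· · · ♙ · ♙ · ·
· · · · · · · ·
♙ ♙ ♙ ♗ ♙ · ♙ ♙
♖ ♘ · ♕ ♔ ♗ ♘ ♖


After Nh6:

♜ ♞ ♝ ♛ ♚ ♝ · ♜
♟ · ♟ · ♟ ♟ ♟ ♟
· ♟ · ♟ · · · ♞
· · · · · · · ·
· · · ♙ · ♙ · ·
· · · · · · · ·
♙ ♙ ♙ ♗ ♙ · ♙ ♙
♖ ♘ · ♕ ♔ ♗ ♘ ♖


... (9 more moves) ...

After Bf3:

♜ ♞ · ♛ · ♝ · ♜
♟ · ♟ ♚ · ♟ ♟ ♟
· · · ♟ ♟ · · ♞
♗ ♟ · · · ♙ · ·
♕ · ♙ ♙ · · · ·
· · · · · ♝ · ♘
♙ ♙ · · ♙ · ♙ ♙
♖ ♘ · · ♔ ♗ · ♖


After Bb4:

♜ ♞ · ♛ · ♝ · ♜
♟ · ♟ ♚ · ♟ ♟ ♟
· · · ♟ ♟ · · ♞
· ♟ · · · ♙ · ·
♕ ♗ ♙ ♙ · · · ·
· · · · · ♝ · ♘
♙ ♙ · · ♙ · ♙ ♙
♖ ♘ · · ♔ ♗ · ♖



  a b c d e f g h
  ─────────────────
8│♜ ♞ · ♛ · ♝ · ♜│8
7│♟ · ♟ ♚ · ♟ ♟ ♟│7
6│· · · ♟ ♟ · · ♞│6
5│· ♟ · · · ♙ · ·│5
4│♕ ♗ ♙ ♙ · · · ·│4
3│· · · · · ♝ · ♘│3
2│♙ ♙ · · ♙ · ♙ ♙│2
1│♖ ♘ · · ♔ ♗ · ♖│1
  ─────────────────
  a b c d e f g h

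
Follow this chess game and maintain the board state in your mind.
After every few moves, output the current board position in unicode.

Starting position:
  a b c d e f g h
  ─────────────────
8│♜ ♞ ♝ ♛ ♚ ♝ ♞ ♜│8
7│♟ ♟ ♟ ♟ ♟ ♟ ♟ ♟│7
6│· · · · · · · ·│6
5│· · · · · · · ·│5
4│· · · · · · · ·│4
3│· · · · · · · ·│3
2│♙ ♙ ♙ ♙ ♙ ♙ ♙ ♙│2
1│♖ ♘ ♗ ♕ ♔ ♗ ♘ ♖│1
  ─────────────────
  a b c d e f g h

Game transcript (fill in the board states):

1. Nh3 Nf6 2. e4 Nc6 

  a b c d e f g h
  ─────────────────
8│♜ · ♝ ♛ ♚ ♝ · ♜│8
7│♟ ♟ ♟ ♟ ♟ ♟ ♟ ♟│7
6│· · ♞ · · ♞ · ·│6
5│· · · · · · · ·│5
4│· · · · ♙ · · ·│4
3│· · · · · · · ♘│3
2│♙ ♙ ♙ ♙ · ♙ ♙ ♙│2
1│♖ ♘ ♗ ♕ ♔ ♗ · ♖│1
  ─────────────────
  a b c d e f g h

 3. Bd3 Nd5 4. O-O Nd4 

  a b c d e f g h
  ─────────────────
8│♜ · ♝ ♛ ♚ ♝ · ♜│8
7│♟ ♟ ♟ ♟ ♟ ♟ ♟ ♟│7
6│· · · · · · · ·│6
5│· · · ♞ · · · ·│5
4│· · · ♞ ♙ · · ·│4
3│· · · ♗ · · · ♘│3
2│♙ ♙ ♙ ♙ · ♙ ♙ ♙│2
1│♖ ♘ ♗ ♕ · ♖ ♔ ·│1
  ─────────────────
  a b c d e f g h

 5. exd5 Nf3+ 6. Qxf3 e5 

  a b c d e f g h
  ─────────────────
8│♜ · ♝ ♛ ♚ ♝ · ♜│8
7│♟ ♟ ♟ ♟ · ♟ ♟ ♟│7
6│· · · · · · · ·│6
5│· · · ♙ ♟ · · ·│5
4│· · · · · · · ·│4
3│· · · ♗ · ♕ · ♘│3
2│♙ ♙ ♙ ♙ · ♙ ♙ ♙│2
1│♖ ♘ ♗ · · ♖ ♔ ·│1
  ─────────────────
  a b c d e f g h

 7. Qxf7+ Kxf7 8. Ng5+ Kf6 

  a b c d e f g h
  ─────────────────
8│♜ · ♝ ♛ · ♝ · ♜│8
7│♟ ♟ ♟ ♟ · · ♟ ♟│7
6│· · · · · ♚ · ·│6
5│· · · ♙ ♟ · ♘ ·│5
4│· · · · · · · ·│4
3│· · · ♗ · · · ·│3
2│♙ ♙ ♙ ♙ · ♙ ♙ ♙│2
1│♖ ♘ ♗ · · ♖ ♔ ·│1
  ─────────────────
  a b c d e f g h

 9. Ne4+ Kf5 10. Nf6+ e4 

  a b c d e f g h
  ─────────────────
8│♜ · ♝ ♛ · ♝ · ♜│8
7│♟ ♟ ♟ ♟ · · ♟ ♟│7
6│· · · · · ♘ · ·│6
5│· · · ♙ · ♚ · ·│5
4│· · · · ♟ · · ·│4
3│· · · ♗ · · · ·│3
2│♙ ♙ ♙ ♙ · ♙ ♙ ♙│2
1│♖ ♘ ♗ · · ♖ ♔ ·│1
  ─────────────────
  a b c d e f g h



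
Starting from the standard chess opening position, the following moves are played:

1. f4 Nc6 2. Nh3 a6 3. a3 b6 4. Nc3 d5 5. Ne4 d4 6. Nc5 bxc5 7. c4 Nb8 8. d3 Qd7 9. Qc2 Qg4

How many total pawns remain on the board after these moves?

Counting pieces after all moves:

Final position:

  a b c d e f g h
  ─────────────────
8│♜ ♞ ♝ · ♚ ♝ ♞ ♜│8
7│· · ♟ · ♟ ♟ ♟ ♟│7
6│♟ · · · · · · ·│6
5│· · ♟ · · · · ·│5
4│· · ♙ ♟ · ♙ ♛ ·│4
3│♙ · · ♙ · · · ♘│3
2│· ♙ ♕ · ♙ · ♙ ♙│2
1│♖ · ♗ · ♔ ♗ · ♖│1
  ─────────────────
  a b c d e f g h


16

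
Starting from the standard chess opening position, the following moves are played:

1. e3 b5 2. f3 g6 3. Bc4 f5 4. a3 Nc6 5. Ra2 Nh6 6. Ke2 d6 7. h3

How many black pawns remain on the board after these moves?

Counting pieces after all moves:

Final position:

  a b c d e f g h
  ─────────────────
8│♜ · ♝ ♛ ♚ ♝ · ♜│8
7│♟ · ♟ · ♟ · · ♟│7
6│· · ♞ ♟ · · ♟ ♞│6
5│· ♟ · · · ♟ · ·│5
4│· · ♗ · · · · ·│4
3│♙ · · · ♙ ♙ · ♙│3
2│♖ ♙ ♙ ♙ ♔ · ♙ ·│2
1│· ♘ ♗ ♕ · · ♘ ♖│1
  ─────────────────
  a b c d e f g h


8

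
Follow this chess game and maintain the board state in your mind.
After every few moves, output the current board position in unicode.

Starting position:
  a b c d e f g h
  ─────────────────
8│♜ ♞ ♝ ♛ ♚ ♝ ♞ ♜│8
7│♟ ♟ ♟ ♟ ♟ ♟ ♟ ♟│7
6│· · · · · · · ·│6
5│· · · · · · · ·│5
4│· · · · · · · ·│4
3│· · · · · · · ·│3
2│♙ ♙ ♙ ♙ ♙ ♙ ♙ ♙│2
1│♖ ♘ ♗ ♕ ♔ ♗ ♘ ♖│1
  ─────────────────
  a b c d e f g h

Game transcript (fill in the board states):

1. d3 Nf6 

  a b c d e f g h
  ─────────────────
8│♜ ♞ ♝ ♛ ♚ ♝ · ♜│8
7│♟ ♟ ♟ ♟ ♟ ♟ ♟ ♟│7
6│· · · · · ♞ · ·│6
5│· · · · · · · ·│5
4│· · · · · · · ·│4
3│· · · ♙ · · · ·│3
2│♙ ♙ ♙ · ♙ ♙ ♙ ♙│2
1│♖ ♘ ♗ ♕ ♔ ♗ ♘ ♖│1
  ─────────────────
  a b c d e f g h

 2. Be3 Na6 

  a b c d e f g h
  ─────────────────
8│♜ · ♝ ♛ ♚ ♝ · ♜│8
7│♟ ♟ ♟ ♟ ♟ ♟ ♟ ♟│7
6│♞ · · · · ♞ · ·│6
5│· · · · · · · ·│5
4│· · · · · · · ·│4
3│· · · ♙ ♗ · · ·│3
2│♙ ♙ ♙ · ♙ ♙ ♙ ♙│2
1│♖ ♘ · ♕ ♔ ♗ ♘ ♖│1
  ─────────────────
  a b c d e f g h

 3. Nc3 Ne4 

  a b c d e f g h
  ─────────────────
8│♜ · ♝ ♛ ♚ ♝ · ♜│8
7│♟ ♟ ♟ ♟ ♟ ♟ ♟ ♟│7
6│♞ · · · · · · ·│6
5│· · · · · · · ·│5
4│· · · · ♞ · · ·│4
3│· · ♘ ♙ ♗ · · ·│3
2│♙ ♙ ♙ · ♙ ♙ ♙ ♙│2
1│♖ · · ♕ ♔ ♗ ♘ ♖│1
  ─────────────────
  a b c d e f g h

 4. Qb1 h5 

  a b c d e f g h
  ─────────────────
8│♜ · ♝ ♛ ♚ ♝ · ♜│8
7│♟ ♟ ♟ ♟ ♟ ♟ ♟ ·│7
6│♞ · · · · · · ·│6
5│· · · · · · · ♟│5
4│· · · · ♞ · · ·│4
3│· · ♘ ♙ ♗ · · ·│3
2│♙ ♙ ♙ · ♙ ♙ ♙ ♙│2
1│♖ ♕ · · ♔ ♗ ♘ ♖│1
  ─────────────────
  a b c d e f g h

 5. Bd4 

  a b c d e f g h
  ─────────────────
8│♜ · ♝ ♛ ♚ ♝ · ♜│8
7│♟ ♟ ♟ ♟ ♟ ♟ ♟ ·│7
6│♞ · · · · · · ·│6
5│· · · · · · · ♟│5
4│· · · ♗ ♞ · · ·│4
3│· · ♘ ♙ · · · ·│3
2│♙ ♙ ♙ · ♙ ♙ ♙ ♙│2
1│♖ ♕ · · ♔ ♗ ♘ ♖│1
  ─────────────────
  a b c d e f g h


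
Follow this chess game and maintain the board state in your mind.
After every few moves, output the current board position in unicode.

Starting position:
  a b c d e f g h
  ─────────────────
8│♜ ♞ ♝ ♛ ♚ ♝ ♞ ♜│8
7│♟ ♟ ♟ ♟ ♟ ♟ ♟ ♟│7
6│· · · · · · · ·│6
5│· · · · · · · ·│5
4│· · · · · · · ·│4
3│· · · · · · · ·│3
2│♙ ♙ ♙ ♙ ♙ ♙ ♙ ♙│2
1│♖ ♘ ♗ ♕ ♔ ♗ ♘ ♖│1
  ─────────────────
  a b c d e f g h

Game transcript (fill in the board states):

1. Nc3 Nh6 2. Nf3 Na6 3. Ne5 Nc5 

  a b c d e f g h
  ─────────────────
8│♜ · ♝ ♛ ♚ ♝ · ♜│8
7│♟ ♟ ♟ ♟ ♟ ♟ ♟ ♟│7
6│· · · · · · · ♞│6
5│· · ♞ · ♘ · · ·│5
4│· · · · · · · ·│4
3│· · ♘ · · · · ·│3
2│♙ ♙ ♙ ♙ ♙ ♙ ♙ ♙│2
1│♖ · ♗ ♕ ♔ ♗ · ♖│1
  ─────────────────
  a b c d e f g h

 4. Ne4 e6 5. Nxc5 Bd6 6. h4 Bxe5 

  a b c d e f g h
  ─────────────────
8│♜ · ♝ ♛ ♚ · · ♜│8
7│♟ ♟ ♟ ♟ · ♟ ♟ ♟│7
6│· · · · ♟ · · ♞│6
5│· · ♘ · ♝ · · ·│5
4│· · · · · · · ♙│4
3│· · · · · · · ·│3
2│♙ ♙ ♙ ♙ ♙ ♙ ♙ ·│2
1│♖ · ♗ ♕ ♔ ♗ · ♖│1
  ─────────────────
  a b c d e f g h

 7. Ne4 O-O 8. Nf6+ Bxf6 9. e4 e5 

  a b c d e f g h
  ─────────────────
8│♜ · ♝ ♛ · ♜ ♚ ·│8
7│♟ ♟ ♟ ♟ · ♟ ♟ ♟│7
6│· · · · · ♝ · ♞│6
5│· · · · ♟ · · ·│5
4│· · · · ♙ · · ♙│4
3│· · · · · · · ·│3
2│♙ ♙ ♙ ♙ · ♙ ♙ ·│2
1│♖ · ♗ ♕ ♔ ♗ · ♖│1
  ─────────────────
  a b c d e f g h

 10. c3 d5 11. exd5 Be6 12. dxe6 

  a b c d e f g h
  ─────────────────
8│♜ · · ♛ · ♜ ♚ ·│8
7│♟ ♟ ♟ · · ♟ ♟ ♟│7
6│· · · · ♙ ♝ · ♞│6
5│· · · · ♟ · · ·│5
4│· · · · · · · ♙│4
3│· · ♙ · · · · ·│3
2│♙ ♙ · ♙ · ♙ ♙ ·│2
1│♖ · ♗ ♕ ♔ ♗ · ♖│1
  ─────────────────
  a b c d e f g h


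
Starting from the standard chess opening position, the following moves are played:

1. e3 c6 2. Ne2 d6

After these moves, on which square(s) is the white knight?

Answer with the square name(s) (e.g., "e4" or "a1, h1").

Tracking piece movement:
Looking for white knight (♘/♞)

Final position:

  a b c d e f g h
  ─────────────────
8│♜ ♞ ♝ ♛ ♚ ♝ ♞ ♜│8
7│♟ ♟ · · ♟ ♟ ♟ ♟│7
6│· · ♟ ♟ · · · ·│6
5│· · · · · · · ·│5
4│· · · · · · · ·│4
3│· · · · ♙ · · ·│3
2│♙ ♙ ♙ ♙ ♘ ♙ ♙ ♙│2
1│♖ ♘ ♗ ♕ ♔ ♗ · ♖│1
  ─────────────────
  a b c d e f g h


b1, e2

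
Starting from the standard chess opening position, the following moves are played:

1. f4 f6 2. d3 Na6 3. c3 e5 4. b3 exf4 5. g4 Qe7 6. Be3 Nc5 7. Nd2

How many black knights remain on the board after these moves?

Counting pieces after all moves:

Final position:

  a b c d e f g h
  ─────────────────
8│♜ · ♝ · ♚ ♝ ♞ ♜│8
7│♟ ♟ ♟ ♟ ♛ · ♟ ♟│7
6│· · · · · ♟ · ·│6
5│· · ♞ · · · · ·│5
4│· · · · · ♟ ♙ ·│4
3│· ♙ ♙ ♙ ♗ · · ·│3
2│♙ · · ♘ ♙ · · ♙│2
1│♖ · · ♕ ♔ ♗ ♘ ♖│1
  ─────────────────
  a b c d e f g h


2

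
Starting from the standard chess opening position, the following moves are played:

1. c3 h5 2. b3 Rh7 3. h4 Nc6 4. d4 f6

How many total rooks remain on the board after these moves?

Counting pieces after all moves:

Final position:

  a b c d e f g h
  ─────────────────
8│♜ · ♝ ♛ ♚ ♝ ♞ ·│8
7│♟ ♟ ♟ ♟ ♟ · ♟ ♜│7
6│· · ♞ · · ♟ · ·│6
5│· · · · · · · ♟│5
4│· · · ♙ · · · ♙│4
3│· ♙ ♙ · · · · ·│3
2│♙ · · · ♙ ♙ ♙ ·│2
1│♖ ♘ ♗ ♕ ♔ ♗ ♘ ♖│1
  ─────────────────
  a b c d e f g h


4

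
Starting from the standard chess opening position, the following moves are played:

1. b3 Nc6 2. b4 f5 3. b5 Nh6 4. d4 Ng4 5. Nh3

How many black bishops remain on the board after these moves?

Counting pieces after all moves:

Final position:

  a b c d e f g h
  ─────────────────
8│♜ · ♝ ♛ ♚ ♝ · ♜│8
7│♟ ♟ ♟ ♟ ♟ · ♟ ♟│7
6│· · ♞ · · · · ·│6
5│· ♙ · · · ♟ · ·│5
4│· · · ♙ · · ♞ ·│4
3│· · · · · · · ♘│3
2│♙ · ♙ · ♙ ♙ ♙ ♙│2
1│♖ ♘ ♗ ♕ ♔ ♗ · ♖│1
  ─────────────────
  a b c d e f g h


2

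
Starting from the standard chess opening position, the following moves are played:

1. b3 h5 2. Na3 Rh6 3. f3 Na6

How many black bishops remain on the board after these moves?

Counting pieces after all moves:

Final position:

  a b c d e f g h
  ─────────────────
8│♜ · ♝ ♛ ♚ ♝ ♞ ·│8
7│♟ ♟ ♟ ♟ ♟ ♟ ♟ ·│7
6│♞ · · · · · · ♜│6
5│· · · · · · · ♟│5
4│· · · · · · · ·│4
3│♘ ♙ · · · ♙ · ·│3
2│♙ · ♙ ♙ ♙ · ♙ ♙│2
1│♖ · ♗ ♕ ♔ ♗ ♘ ♖│1
  ─────────────────
  a b c d e f g h


2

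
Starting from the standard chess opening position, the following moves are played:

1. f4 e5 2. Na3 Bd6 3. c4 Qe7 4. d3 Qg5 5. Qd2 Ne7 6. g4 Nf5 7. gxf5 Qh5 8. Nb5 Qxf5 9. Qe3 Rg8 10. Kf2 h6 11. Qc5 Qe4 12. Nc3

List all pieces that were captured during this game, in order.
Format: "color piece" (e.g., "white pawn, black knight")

Tracking captures:
  gxf5: captured black knight
  Qxf5: captured white pawn

black knight, white pawn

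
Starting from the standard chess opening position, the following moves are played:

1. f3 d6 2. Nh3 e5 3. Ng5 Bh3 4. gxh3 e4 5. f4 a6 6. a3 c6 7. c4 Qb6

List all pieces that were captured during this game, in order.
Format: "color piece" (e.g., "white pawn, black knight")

Tracking captures:
  gxh3: captured black bishop

black bishop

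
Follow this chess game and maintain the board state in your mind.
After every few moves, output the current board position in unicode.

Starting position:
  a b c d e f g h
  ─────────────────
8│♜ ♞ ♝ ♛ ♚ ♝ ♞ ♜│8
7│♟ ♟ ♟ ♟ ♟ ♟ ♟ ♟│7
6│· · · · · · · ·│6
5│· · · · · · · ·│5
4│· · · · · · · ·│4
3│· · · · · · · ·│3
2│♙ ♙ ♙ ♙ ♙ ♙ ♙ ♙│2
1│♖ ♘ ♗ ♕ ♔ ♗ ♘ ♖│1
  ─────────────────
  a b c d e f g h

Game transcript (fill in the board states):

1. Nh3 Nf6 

  a b c d e f g h
  ─────────────────
8│♜ ♞ ♝ ♛ ♚ ♝ · ♜│8
7│♟ ♟ ♟ ♟ ♟ ♟ ♟ ♟│7
6│· · · · · ♞ · ·│6
5│· · · · · · · ·│5
4│· · · · · · · ·│4
3│· · · · · · · ♘│3
2│♙ ♙ ♙ ♙ ♙ ♙ ♙ ♙│2
1│♖ ♘ ♗ ♕ ♔ ♗ · ♖│1
  ─────────────────
  a b c d e f g h

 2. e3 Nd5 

  a b c d e f g h
  ─────────────────
8│♜ ♞ ♝ ♛ ♚ ♝ · ♜│8
7│♟ ♟ ♟ ♟ ♟ ♟ ♟ ♟│7
6│· · · · · · · ·│6
5│· · · ♞ · · · ·│5
4│· · · · · · · ·│4
3│· · · · ♙ · · ♘│3
2│♙ ♙ ♙ ♙ · ♙ ♙ ♙│2
1│♖ ♘ ♗ ♕ ♔ ♗ · ♖│1
  ─────────────────
  a b c d e f g h

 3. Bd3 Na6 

  a b c d e f g h
  ─────────────────
8│♜ · ♝ ♛ ♚ ♝ · ♜│8
7│♟ ♟ ♟ ♟ ♟ ♟ ♟ ♟│7
6│♞ · · · · · · ·│6
5│· · · ♞ · · · ·│5
4│· · · · · · · ·│4
3│· · · ♗ ♙ · · ♘│3
2│♙ ♙ ♙ ♙ · ♙ ♙ ♙│2
1│♖ ♘ ♗ ♕ ♔ · · ♖│1
  ─────────────────
  a b c d e f g h

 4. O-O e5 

  a b c d e f g h
  ─────────────────
8│♜ · ♝ ♛ ♚ ♝ · ♜│8
7│♟ ♟ ♟ ♟ · ♟ ♟ ♟│7
6│♞ · · · · · · ·│6
5│· · · ♞ ♟ · · ·│5
4│· · · · · · · ·│4
3│· · · ♗ ♙ · · ♘│3
2│♙ ♙ ♙ ♙ · ♙ ♙ ♙│2
1│♖ ♘ ♗ ♕ · ♖ ♔ ·│1
  ─────────────────
  a b c d e f g h

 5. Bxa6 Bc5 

  a b c d e f g h
  ─────────────────
8│♜ · ♝ ♛ ♚ · · ♜│8
7│♟ ♟ ♟ ♟ · ♟ ♟ ♟│7
6│♗ · · · · · · ·│6
5│· · ♝ ♞ ♟ · · ·│5
4│· · · · · · · ·│4
3│· · · · ♙ · · ♘│3
2│♙ ♙ ♙ ♙ · ♙ ♙ ♙│2
1│♖ ♘ ♗ ♕ · ♖ ♔ ·│1
  ─────────────────
  a b c d e f g h



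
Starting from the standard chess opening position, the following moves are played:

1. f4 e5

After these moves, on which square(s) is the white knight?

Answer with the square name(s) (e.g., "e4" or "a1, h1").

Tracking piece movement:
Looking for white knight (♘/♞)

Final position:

  a b c d e f g h
  ─────────────────
8│♜ ♞ ♝ ♛ ♚ ♝ ♞ ♜│8
7│♟ ♟ ♟ ♟ · ♟ ♟ ♟│7
6│· · · · · · · ·│6
5│· · · · ♟ · · ·│5
4│· · · · · ♙ · ·│4
3│· · · · · · · ·│3
2│♙ ♙ ♙ ♙ ♙ · ♙ ♙│2
1│♖ ♘ ♗ ♕ ♔ ♗ ♘ ♖│1
  ─────────────────
  a b c d e f g h


b1, g1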